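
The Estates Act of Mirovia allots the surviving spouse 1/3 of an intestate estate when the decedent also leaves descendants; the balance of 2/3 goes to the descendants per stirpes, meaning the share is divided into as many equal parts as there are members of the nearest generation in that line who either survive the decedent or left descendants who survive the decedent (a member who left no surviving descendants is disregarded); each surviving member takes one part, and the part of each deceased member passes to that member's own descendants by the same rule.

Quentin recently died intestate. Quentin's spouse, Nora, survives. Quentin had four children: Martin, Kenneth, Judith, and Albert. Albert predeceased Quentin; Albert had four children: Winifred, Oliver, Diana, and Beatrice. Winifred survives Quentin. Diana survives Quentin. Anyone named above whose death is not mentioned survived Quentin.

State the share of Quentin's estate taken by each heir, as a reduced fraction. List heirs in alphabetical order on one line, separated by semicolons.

Nora, as surviving spouse, takes 1/3.
The remaining 2/3 passes to Quentin's descendants per stirpes.
The 2/3 is divided into 4 equal shares of 1/6 among Martin, Kenneth, Judith, Albert.
Martin is living and takes 1/6.
Kenneth is living and takes 1/6.
Judith is living and takes 1/6.
Albert predeceased; the 1/6 allotted to Albert's branch passes to Albert's issue by representation.
The 1/6 is divided into 4 equal shares of 1/24 among Winifred, Oliver, Diana, Beatrice.
Winifred is living and takes 1/24.
Oliver is living and takes 1/24.
Diana is living and takes 1/24.
Beatrice is living and takes 1/24.

Beatrice 1/24; Diana 1/24; Judith 1/6; Kenneth 1/6; Martin 1/6; Nora 1/3; Oliver 1/24; Winifred 1/24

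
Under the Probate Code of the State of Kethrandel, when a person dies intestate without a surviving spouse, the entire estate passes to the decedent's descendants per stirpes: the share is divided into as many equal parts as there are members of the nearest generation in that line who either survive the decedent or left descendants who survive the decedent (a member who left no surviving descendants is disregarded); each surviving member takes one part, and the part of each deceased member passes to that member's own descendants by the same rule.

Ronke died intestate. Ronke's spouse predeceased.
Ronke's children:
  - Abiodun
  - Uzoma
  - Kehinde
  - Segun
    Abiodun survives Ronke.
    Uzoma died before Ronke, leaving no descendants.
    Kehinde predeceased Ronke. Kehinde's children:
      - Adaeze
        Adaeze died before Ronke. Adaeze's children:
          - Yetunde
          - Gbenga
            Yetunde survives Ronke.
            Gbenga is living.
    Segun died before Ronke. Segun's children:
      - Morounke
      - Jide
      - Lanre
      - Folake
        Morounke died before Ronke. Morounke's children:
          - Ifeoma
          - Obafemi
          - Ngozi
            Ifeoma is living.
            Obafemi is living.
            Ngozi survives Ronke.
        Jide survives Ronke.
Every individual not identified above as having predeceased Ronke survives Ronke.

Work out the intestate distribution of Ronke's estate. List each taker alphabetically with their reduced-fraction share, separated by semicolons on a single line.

There is no surviving spouse, so the entire estate passes to Ronke's descendants per stirpes.
Uzoma left no surviving issue, so that branch lapses and is disregarded.
The estate is divided into 3 equal shares of 1/3 among Abiodun, Kehinde, Segun.
Abiodun is living and takes 1/3.
Kehinde predeceased; the 1/3 allotted to Kehinde's branch passes to Kehinde's issue by representation.
Adaeze's line is the sole branch at this level, so the full 1/3 passes to Adaeze's issue by representation.
The 1/3 is divided into 2 equal shares of 1/6 among Yetunde, Gbenga.
Yetunde is living and takes 1/6.
Gbenga is living and takes 1/6.
Segun predeceased; the 1/3 allotted to Segun's branch passes to Segun's issue by representation.
The 1/3 is divided into 4 equal shares of 1/12 among Morounke, Jide, Lanre, Folake.
Morounke predeceased; the 1/12 allotted to Morounke's branch passes to Morounke's issue by representation.
The 1/12 is divided into 3 equal shares of 1/36 among Ifeoma, Obafemi, Ngozi.
Ifeoma is living and takes 1/36.
Obafemi is living and takes 1/36.
Ngozi is living and takes 1/36.
Jide is living and takes 1/12.
Lanre is living and takes 1/12.
Folake is living and takes 1/12.

Abiodun 1/3; Folake 1/12; Gbenga 1/6; Ifeoma 1/36; Jide 1/12; Lanre 1/12; Ngozi 1/36; Obafemi 1/36; Yetunde 1/6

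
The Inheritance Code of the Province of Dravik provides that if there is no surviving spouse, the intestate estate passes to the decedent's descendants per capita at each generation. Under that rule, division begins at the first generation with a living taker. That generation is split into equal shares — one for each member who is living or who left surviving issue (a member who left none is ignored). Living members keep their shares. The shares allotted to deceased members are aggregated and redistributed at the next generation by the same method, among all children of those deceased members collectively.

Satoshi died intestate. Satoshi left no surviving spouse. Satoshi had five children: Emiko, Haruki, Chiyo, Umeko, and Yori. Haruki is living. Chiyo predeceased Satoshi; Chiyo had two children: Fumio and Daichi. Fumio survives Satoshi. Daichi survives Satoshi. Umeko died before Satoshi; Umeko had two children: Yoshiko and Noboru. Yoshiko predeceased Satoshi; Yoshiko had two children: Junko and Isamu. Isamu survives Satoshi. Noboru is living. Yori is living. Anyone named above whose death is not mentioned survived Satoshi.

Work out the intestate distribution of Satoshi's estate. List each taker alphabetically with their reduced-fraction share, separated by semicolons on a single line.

Daichi 1/10; Emiko 1/5; Fumio 1/10; Haruki 1/5; Isamu 1/20; Junko 1/20; Noboru 1/10; Yori 1/5

There is no surviving spouse, so the entire estate passes to Satoshi's descendants per capita at each generation.
At generation 1 (Emiko, Haruki, Chiyo, Umeko, Yori) there are 5 shares of (1)/5 = 1/5 each.
Living: Emiko, Haruki, and Yori — each takes 1/5.
Deceased: Chiyo and Umeko. Their combined 2/5 is pooled and carried to generation 2.
At generation 2 (Fumio, Daichi, Yoshiko, Noboru) there are 4 shares of (2/5)/4 = 1/10 each.
Living: Fumio, Daichi, and Noboru — each takes 1/10.
Deceased: Yoshiko. That 1/10 share is carried to generation 3.
At generation 3 (Junko, Isamu) there are 2 shares of (1/10)/2 = 1/20 each.
Living: Junko and Isamu — each takes 1/20.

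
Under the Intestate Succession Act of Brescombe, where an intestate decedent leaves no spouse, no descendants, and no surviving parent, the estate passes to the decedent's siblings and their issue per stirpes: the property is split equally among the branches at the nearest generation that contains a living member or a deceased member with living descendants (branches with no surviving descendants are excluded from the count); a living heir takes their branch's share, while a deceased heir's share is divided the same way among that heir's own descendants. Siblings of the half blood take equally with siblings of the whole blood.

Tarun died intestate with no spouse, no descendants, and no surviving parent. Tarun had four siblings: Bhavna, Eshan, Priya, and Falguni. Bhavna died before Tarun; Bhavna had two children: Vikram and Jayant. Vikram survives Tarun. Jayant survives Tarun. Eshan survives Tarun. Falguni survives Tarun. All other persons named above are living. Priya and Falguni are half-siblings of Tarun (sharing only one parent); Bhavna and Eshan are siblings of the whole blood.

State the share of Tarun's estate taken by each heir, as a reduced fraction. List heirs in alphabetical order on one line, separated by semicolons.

Eshan 1/4; Falguni 1/4; Jayant 1/8; Priya 1/4; Vikram 1/8

No spouse, descendants, or parent survives, so the estate passes to Tarun's siblings per stirpes.
Half-blood and whole-blood siblings take equally under the stated rule.
The estate is divided into 4 equal shares of 1/4 among Bhavna, Eshan, Priya, Falguni.
Bhavna predeceased; the 1/4 allotted to Bhavna's branch passes to Bhavna's issue by representation.
The 1/4 is divided into 2 equal shares of 1/8 among Vikram, Jayant.
Vikram is living and takes 1/8.
Jayant is living and takes 1/8.
Eshan is living and takes 1/4.
Priya is living and takes 1/4.
Falguni is living and takes 1/4.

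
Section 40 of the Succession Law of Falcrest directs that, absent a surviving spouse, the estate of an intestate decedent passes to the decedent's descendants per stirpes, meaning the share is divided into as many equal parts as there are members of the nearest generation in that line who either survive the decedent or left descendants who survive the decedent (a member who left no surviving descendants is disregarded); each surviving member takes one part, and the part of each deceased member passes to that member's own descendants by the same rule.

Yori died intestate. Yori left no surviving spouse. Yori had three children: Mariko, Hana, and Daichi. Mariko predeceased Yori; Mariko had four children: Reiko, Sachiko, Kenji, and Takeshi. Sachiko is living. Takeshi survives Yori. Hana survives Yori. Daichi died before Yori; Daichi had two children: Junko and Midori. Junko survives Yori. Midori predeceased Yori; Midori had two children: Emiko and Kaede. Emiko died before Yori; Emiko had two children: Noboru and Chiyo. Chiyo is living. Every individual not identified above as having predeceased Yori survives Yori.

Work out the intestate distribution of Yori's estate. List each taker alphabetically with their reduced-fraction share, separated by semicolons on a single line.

Chiyo 1/24; Hana 1/3; Junko 1/6; Kaede 1/12; Kenji 1/12; Noboru 1/24; Reiko 1/12; Sachiko 1/12; Takeshi 1/12

There is no surviving spouse, so the entire estate passes to Yori's descendants per stirpes.
The estate is divided into 3 equal shares of 1/3 among Mariko, Hana, Daichi.
Mariko predeceased; the 1/3 allotted to Mariko's branch passes to Mariko's issue by representation.
The 1/3 is divided into 4 equal shares of 1/12 among Reiko, Sachiko, Kenji, Takeshi.
Reiko is living and takes 1/12.
Sachiko is living and takes 1/12.
Kenji is living and takes 1/12.
Takeshi is living and takes 1/12.
Hana is living and takes 1/3.
Daichi predeceased; the 1/3 allotted to Daichi's branch passes to Daichi's issue by representation.
The 1/3 is divided into 2 equal shares of 1/6 among Junko, Midori.
Junko is living and takes 1/6.
Midori predeceased; the 1/6 allotted to Midori's branch passes to Midori's issue by representation.
The 1/6 is divided into 2 equal shares of 1/12 among Emiko, Kaede.
Emiko predeceased; the 1/12 allotted to Emiko's branch passes to Emiko's issue by representation.
The 1/12 is divided into 2 equal shares of 1/24 among Noboru, Chiyo.
Noboru is living and takes 1/24.
Chiyo is living and takes 1/24.
Kaede is living and takes 1/12.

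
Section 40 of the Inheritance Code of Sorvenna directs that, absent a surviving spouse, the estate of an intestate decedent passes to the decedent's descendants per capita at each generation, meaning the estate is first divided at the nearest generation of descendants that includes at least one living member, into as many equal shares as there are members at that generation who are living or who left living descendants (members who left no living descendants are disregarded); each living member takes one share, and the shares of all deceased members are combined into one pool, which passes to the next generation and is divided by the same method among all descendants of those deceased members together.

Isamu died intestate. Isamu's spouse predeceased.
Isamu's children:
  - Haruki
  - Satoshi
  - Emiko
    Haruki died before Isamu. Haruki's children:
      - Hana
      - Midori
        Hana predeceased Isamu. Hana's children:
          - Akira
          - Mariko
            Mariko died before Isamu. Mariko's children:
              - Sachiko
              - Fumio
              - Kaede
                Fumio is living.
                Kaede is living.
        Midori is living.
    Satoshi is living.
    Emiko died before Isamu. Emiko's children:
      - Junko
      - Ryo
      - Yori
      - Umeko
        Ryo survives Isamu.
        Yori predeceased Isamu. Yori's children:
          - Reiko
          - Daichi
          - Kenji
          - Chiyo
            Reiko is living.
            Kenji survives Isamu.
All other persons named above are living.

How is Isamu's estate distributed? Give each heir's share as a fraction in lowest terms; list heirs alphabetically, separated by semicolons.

Akira 1/27; Chiyo 1/27; Daichi 1/27; Fumio 1/81; Junko 1/9; Kaede 1/81; Kenji 1/27; Midori 1/9; Reiko 1/27; Ryo 1/9; Sachiko 1/81; Satoshi 1/3; Umeko 1/9

There is no surviving spouse, so the entire estate passes to Isamu's descendants per capita at each generation.
At generation 1 (Haruki, Satoshi, Emiko) there are 3 shares of (1)/3 = 1/3 each.
Living: Satoshi — each takes 1/3.
Deceased: Haruki and Emiko. Their combined 2/3 is pooled and carried to generation 2.
At generation 2 (Hana, Midori, Junko, Ryo, Yori, Umeko) there are 6 shares of (2/3)/6 = 1/9 each.
Living: Midori, Junko, Ryo, and Umeko — each takes 1/9.
Deceased: Hana and Yori. Their combined 2/9 is pooled and carried to generation 3.
At generation 3 (Akira, Mariko, Reiko, Daichi, Kenji, Chiyo) there are 6 shares of (2/9)/6 = 1/27 each.
Living: Akira, Reiko, Daichi, Kenji, and Chiyo — each takes 1/27.
Deceased: Mariko. That 1/27 share is carried to generation 4.
At generation 4 (Sachiko, Fumio, Kaede) there are 3 shares of (1/27)/3 = 1/81 each.
Living: Sachiko, Fumio, and Kaede — each takes 1/81.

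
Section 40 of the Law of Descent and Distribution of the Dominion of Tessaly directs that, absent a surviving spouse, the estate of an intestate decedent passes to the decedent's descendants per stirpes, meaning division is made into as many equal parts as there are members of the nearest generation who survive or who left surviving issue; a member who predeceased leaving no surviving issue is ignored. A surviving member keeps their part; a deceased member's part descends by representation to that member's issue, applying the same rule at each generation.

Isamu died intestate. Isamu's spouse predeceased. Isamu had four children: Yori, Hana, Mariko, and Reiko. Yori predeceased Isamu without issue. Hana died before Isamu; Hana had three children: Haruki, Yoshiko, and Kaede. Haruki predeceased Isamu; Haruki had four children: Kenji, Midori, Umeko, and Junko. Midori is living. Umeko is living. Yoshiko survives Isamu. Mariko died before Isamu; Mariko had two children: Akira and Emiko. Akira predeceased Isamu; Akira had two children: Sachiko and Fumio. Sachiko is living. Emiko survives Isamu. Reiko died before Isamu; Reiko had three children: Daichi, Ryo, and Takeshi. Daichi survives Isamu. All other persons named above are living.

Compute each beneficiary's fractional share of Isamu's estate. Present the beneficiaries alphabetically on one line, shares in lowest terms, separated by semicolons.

Daichi 1/9; Emiko 1/6; Fumio 1/12; Junko 1/36; Kaede 1/9; Kenji 1/36; Midori 1/36; Ryo 1/9; Sachiko 1/12; Takeshi 1/9; Umeko 1/36; Yoshiko 1/9

There is no surviving spouse, so the entire estate passes to Isamu's descendants per stirpes.
Yori left no surviving issue, so that branch lapses and is disregarded.
The estate is divided into 3 equal shares of 1/3 among Hana, Mariko, Reiko.
Hana predeceased; the 1/3 allotted to Hana's branch passes to Hana's issue by representation.
The 1/3 is divided into 3 equal shares of 1/9 among Haruki, Yoshiko, Kaede.
Haruki predeceased; the 1/9 allotted to Haruki's branch passes to Haruki's issue by representation.
The 1/9 is divided into 4 equal shares of 1/36 among Kenji, Midori, Umeko, Junko.
Kenji is living and takes 1/36.
Midori is living and takes 1/36.
Umeko is living and takes 1/36.
Junko is living and takes 1/36.
Yoshiko is living and takes 1/9.
Kaede is living and takes 1/9.
Mariko predeceased; the 1/3 allotted to Mariko's branch passes to Mariko's issue by representation.
The 1/3 is divided into 2 equal shares of 1/6 among Akira, Emiko.
Akira predeceased; the 1/6 allotted to Akira's branch passes to Akira's issue by representation.
The 1/6 is divided into 2 equal shares of 1/12 among Sachiko, Fumio.
Sachiko is living and takes 1/12.
Fumio is living and takes 1/12.
Emiko is living and takes 1/6.
Reiko predeceased; the 1/3 allotted to Reiko's branch passes to Reiko's issue by representation.
The 1/3 is divided into 3 equal shares of 1/9 among Daichi, Ryo, Takeshi.
Daichi is living and takes 1/9.
Ryo is living and takes 1/9.
Takeshi is living and takes 1/9.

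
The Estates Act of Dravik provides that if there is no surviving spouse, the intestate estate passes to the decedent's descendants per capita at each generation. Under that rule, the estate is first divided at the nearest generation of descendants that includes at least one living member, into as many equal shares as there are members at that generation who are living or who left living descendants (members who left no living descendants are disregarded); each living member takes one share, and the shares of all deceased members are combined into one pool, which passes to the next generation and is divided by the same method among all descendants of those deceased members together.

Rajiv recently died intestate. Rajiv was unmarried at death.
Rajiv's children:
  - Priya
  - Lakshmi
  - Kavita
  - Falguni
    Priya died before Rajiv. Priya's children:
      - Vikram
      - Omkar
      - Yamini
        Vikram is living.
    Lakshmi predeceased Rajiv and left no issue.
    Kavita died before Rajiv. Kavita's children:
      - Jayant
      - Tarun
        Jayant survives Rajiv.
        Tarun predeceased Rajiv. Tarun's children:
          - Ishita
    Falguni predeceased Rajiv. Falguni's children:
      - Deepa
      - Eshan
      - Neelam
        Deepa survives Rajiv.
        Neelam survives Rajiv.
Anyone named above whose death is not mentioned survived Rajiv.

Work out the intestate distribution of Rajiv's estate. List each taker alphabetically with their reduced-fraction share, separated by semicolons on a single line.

Deepa 1/8; Eshan 1/8; Ishita 1/8; Jayant 1/8; Neelam 1/8; Omkar 1/8; Vikram 1/8; Yamini 1/8

There is no surviving spouse, so the entire estate passes to Rajiv's descendants per capita at each generation.
No one at generation 1 (Priya, Kavita, Falguni) is living; moving to the next generation.
At generation 2 (Vikram, Omkar, Yamini, Jayant, Tarun, Deepa, Eshan, Neelam) there are 8 shares of (1)/8 = 1/8 each.
Living: Vikram, Omkar, Yamini, Jayant, Deepa, Eshan, and Neelam — each takes 1/8.
Deceased: Tarun. That 1/8 share is carried to generation 3.
At generation 3 (Ishita) there are 1 shares of (1/8)/1 = 1/8 each.
Living: Ishita — each takes 1/8.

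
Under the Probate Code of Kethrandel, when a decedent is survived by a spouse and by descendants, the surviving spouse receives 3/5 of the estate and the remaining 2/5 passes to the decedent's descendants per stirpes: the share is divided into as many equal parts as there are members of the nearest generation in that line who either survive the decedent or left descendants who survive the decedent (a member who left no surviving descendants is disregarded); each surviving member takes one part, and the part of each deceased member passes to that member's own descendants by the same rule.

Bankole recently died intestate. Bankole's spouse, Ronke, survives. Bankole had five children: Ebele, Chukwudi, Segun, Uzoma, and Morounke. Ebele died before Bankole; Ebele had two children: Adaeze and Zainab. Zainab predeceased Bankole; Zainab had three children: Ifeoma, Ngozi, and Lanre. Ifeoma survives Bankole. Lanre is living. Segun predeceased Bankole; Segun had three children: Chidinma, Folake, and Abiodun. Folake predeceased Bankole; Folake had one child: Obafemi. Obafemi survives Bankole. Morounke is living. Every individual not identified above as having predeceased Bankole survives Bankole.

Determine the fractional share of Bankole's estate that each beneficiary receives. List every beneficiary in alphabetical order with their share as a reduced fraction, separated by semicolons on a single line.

Ronke, as surviving spouse, takes 3/5.
The remaining 2/5 passes to Bankole's descendants per stirpes.
The 2/5 is divided into 5 equal shares of 2/25 among Ebele, Chukwudi, Segun, Uzoma, Morounke.
Ebele predeceased; the 2/25 allotted to Ebele's branch passes to Ebele's issue by representation.
The 2/25 is divided into 2 equal shares of 1/25 among Adaeze, Zainab.
Adaeze is living and takes 1/25.
Zainab predeceased; the 1/25 allotted to Zainab's branch passes to Zainab's issue by representation.
The 1/25 is divided into 3 equal shares of 1/75 among Ifeoma, Ngozi, Lanre.
Ifeoma is living and takes 1/75.
Ngozi is living and takes 1/75.
Lanre is living and takes 1/75.
Chukwudi is living and takes 2/25.
Segun predeceased; the 2/25 allotted to Segun's branch passes to Segun's issue by representation.
The 2/25 is divided into 3 equal shares of 2/75 among Chidinma, Folake, Abiodun.
Chidinma is living and takes 2/75.
Folake predeceased; the 2/75 allotted to Folake's branch passes to Folake's issue by representation.
Obafemi is the sole taker at this level and receives the full 2/75.
Abiodun is living and takes 2/75.
Uzoma is living and takes 2/25.
Morounke is living and takes 2/25.

Abiodun 2/75; Adaeze 1/25; Chidinma 2/75; Chukwudi 2/25; Ifeoma 1/75; Lanre 1/75; Morounke 2/25; Ngozi 1/75; Obafemi 2/75; Ronke 3/5; Uzoma 2/25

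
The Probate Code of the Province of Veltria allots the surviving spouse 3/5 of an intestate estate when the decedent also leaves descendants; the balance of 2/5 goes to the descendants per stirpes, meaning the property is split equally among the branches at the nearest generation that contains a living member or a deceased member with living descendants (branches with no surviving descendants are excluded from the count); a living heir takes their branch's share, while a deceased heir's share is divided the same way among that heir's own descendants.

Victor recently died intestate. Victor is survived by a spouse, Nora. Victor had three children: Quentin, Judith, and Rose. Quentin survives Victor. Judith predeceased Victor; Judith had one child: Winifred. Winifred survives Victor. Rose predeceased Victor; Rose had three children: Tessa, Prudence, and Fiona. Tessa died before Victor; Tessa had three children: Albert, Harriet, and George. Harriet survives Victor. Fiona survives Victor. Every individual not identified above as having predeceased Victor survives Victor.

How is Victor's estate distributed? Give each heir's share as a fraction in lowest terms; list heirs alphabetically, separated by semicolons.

Albert 2/135; Fiona 2/45; George 2/135; Harriet 2/135; Nora 3/5; Prudence 2/45; Quentin 2/15; Winifred 2/15

Nora, as surviving spouse, takes 3/5.
The remaining 2/5 passes to Victor's descendants per stirpes.
The 2/5 is divided into 3 equal shares of 2/15 among Quentin, Judith, Rose.
Quentin is living and takes 2/15.
Judith predeceased; the 2/15 allotted to Judith's branch passes to Judith's issue by representation.
Winifred is the sole taker at this level and receives the full 2/15.
Rose predeceased; the 2/15 allotted to Rose's branch passes to Rose's issue by representation.
The 2/15 is divided into 3 equal shares of 2/45 among Tessa, Prudence, Fiona.
Tessa predeceased; the 2/45 allotted to Tessa's branch passes to Tessa's issue by representation.
The 2/45 is divided into 3 equal shares of 2/135 among Albert, Harriet, George.
Albert is living and takes 2/135.
Harriet is living and takes 2/135.
George is living and takes 2/135.
Prudence is living and takes 2/45.
Fiona is living and takes 2/45.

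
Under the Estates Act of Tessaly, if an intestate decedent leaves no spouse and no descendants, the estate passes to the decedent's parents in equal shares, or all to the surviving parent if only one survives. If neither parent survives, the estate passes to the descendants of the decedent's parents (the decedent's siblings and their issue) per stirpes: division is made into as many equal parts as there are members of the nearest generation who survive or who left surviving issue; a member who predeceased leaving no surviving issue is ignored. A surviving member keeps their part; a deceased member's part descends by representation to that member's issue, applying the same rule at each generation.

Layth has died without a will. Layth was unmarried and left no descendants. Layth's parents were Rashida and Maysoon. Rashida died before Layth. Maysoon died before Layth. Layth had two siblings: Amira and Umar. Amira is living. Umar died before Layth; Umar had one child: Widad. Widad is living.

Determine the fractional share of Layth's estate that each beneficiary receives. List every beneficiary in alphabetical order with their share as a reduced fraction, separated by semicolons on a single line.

Neither parent survives and there are no descendants, so the estate passes to Layth's siblings and their issue per stirpes.
The estate is divided into 2 equal shares of 1/2 among Amira, Umar.
Amira is living and takes 1/2.
Umar predeceased; the 1/2 allotted to Umar's branch passes to Umar's issue by representation.
Widad is the sole taker at this level and receives the full 1/2.

Amira 1/2; Widad 1/2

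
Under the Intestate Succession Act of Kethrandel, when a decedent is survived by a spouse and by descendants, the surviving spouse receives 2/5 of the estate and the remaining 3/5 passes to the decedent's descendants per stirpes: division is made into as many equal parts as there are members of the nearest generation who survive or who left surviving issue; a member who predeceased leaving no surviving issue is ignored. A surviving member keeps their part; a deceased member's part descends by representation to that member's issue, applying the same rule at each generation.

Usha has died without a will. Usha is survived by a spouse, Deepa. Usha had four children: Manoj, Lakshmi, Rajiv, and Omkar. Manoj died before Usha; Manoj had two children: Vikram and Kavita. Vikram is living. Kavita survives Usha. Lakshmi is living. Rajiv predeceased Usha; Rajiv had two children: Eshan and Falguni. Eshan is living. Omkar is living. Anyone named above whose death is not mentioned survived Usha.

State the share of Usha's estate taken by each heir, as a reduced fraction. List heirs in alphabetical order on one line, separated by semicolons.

Deepa, as surviving spouse, takes 2/5.
The remaining 3/5 passes to Usha's descendants per stirpes.
The 3/5 is divided into 4 equal shares of 3/20 among Manoj, Lakshmi, Rajiv, Omkar.
Manoj predeceased; the 3/20 allotted to Manoj's branch passes to Manoj's issue by representation.
The 3/20 is divided into 2 equal shares of 3/40 among Vikram, Kavita.
Vikram is living and takes 3/40.
Kavita is living and takes 3/40.
Lakshmi is living and takes 3/20.
Rajiv predeceased; the 3/20 allotted to Rajiv's branch passes to Rajiv's issue by representation.
The 3/20 is divided into 2 equal shares of 3/40 among Eshan, Falguni.
Eshan is living and takes 3/40.
Falguni is living and takes 3/40.
Omkar is living and takes 3/20.

Deepa 2/5; Eshan 3/40; Falguni 3/40; Kavita 3/40; Lakshmi 3/20; Omkar 3/20; Vikram 3/40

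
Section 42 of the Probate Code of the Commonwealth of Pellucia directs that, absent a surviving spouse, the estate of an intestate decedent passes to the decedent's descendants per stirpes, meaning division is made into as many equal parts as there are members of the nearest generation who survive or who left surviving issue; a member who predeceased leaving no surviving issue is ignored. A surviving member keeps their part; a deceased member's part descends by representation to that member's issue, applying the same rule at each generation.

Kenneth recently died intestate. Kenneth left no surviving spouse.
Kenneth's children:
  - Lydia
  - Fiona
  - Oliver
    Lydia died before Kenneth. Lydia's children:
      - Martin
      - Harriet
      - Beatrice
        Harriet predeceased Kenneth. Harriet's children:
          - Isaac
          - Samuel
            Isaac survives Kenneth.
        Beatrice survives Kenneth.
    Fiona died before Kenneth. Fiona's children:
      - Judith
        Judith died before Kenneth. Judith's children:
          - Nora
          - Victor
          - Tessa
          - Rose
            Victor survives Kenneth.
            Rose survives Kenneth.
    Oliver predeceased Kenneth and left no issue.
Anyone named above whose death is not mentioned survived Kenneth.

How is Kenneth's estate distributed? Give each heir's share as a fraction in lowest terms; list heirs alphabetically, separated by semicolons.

There is no surviving spouse, so the entire estate passes to Kenneth's descendants per stirpes.
Oliver left no surviving issue, so that branch lapses and is disregarded.
The estate is divided into 2 equal shares of 1/2 among Lydia, Fiona.
Lydia predeceased; the 1/2 allotted to Lydia's branch passes to Lydia's issue by representation.
The 1/2 is divided into 3 equal shares of 1/6 among Martin, Harriet, Beatrice.
Martin is living and takes 1/6.
Harriet predeceased; the 1/6 allotted to Harriet's branch passes to Harriet's issue by representation.
The 1/6 is divided into 2 equal shares of 1/12 among Isaac, Samuel.
Isaac is living and takes 1/12.
Samuel is living and takes 1/12.
Beatrice is living and takes 1/6.
Fiona predeceased; the 1/2 allotted to Fiona's branch passes to Fiona's issue by representation.
Judith's line is the sole branch at this level, so the full 1/2 passes to Judith's issue by representation.
The 1/2 is divided into 4 equal shares of 1/8 among Nora, Victor, Tessa, Rose.
Nora is living and takes 1/8.
Victor is living and takes 1/8.
Tessa is living and takes 1/8.
Rose is living and takes 1/8.

Beatrice 1/6; Isaac 1/12; Martin 1/6; Nora 1/8; Rose 1/8; Samuel 1/12; Tessa 1/8; Victor 1/8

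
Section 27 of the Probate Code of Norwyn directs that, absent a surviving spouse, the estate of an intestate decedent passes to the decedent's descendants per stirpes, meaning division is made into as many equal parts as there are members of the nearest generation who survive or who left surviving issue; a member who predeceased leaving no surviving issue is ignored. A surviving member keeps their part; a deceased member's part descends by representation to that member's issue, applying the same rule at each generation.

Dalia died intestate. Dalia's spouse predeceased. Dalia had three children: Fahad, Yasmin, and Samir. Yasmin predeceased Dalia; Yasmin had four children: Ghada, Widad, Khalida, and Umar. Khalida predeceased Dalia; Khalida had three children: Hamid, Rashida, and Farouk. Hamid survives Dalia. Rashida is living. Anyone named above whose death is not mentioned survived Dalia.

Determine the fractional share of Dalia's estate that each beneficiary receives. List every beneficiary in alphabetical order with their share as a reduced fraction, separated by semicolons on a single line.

There is no surviving spouse, so the entire estate passes to Dalia's descendants per stirpes.
The estate is divided into 3 equal shares of 1/3 among Fahad, Yasmin, Samir.
Fahad is living and takes 1/3.
Yasmin predeceased; the 1/3 allotted to Yasmin's branch passes to Yasmin's issue by representation.
The 1/3 is divided into 4 equal shares of 1/12 among Ghada, Widad, Khalida, Umar.
Ghada is living and takes 1/12.
Widad is living and takes 1/12.
Khalida predeceased; the 1/12 allotted to Khalida's branch passes to Khalida's issue by representation.
The 1/12 is divided into 3 equal shares of 1/36 among Hamid, Rashida, Farouk.
Hamid is living and takes 1/36.
Rashida is living and takes 1/36.
Farouk is living and takes 1/36.
Umar is living and takes 1/12.
Samir is living and takes 1/3.

Fahad 1/3; Farouk 1/36; Ghada 1/12; Hamid 1/36; Rashida 1/36; Samir 1/3; Umar 1/12; Widad 1/12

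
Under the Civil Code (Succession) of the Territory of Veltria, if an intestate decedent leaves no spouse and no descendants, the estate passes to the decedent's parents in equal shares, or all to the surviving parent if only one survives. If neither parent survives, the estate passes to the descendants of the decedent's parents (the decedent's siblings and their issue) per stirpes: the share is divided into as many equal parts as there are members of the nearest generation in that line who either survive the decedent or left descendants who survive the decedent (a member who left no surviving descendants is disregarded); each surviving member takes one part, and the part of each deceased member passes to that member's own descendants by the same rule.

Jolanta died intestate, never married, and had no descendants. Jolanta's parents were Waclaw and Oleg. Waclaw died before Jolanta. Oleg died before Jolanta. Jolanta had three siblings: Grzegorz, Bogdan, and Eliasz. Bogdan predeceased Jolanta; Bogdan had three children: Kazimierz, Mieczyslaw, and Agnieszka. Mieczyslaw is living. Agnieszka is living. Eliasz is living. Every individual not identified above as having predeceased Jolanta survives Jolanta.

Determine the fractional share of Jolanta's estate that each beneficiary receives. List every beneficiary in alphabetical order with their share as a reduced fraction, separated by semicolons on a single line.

Agnieszka 1/9; Eliasz 1/3; Grzegorz 1/3; Kazimierz 1/9; Mieczyslaw 1/9

Neither parent survives and there are no descendants, so the estate passes to Jolanta's siblings and their issue per stirpes.
The estate is divided into 3 equal shares of 1/3 among Grzegorz, Bogdan, Eliasz.
Grzegorz is living and takes 1/3.
Bogdan predeceased; the 1/3 allotted to Bogdan's branch passes to Bogdan's issue by representation.
The 1/3 is divided into 3 equal shares of 1/9 among Kazimierz, Mieczyslaw, Agnieszka.
Kazimierz is living and takes 1/9.
Mieczyslaw is living and takes 1/9.
Agnieszka is living and takes 1/9.
Eliasz is living and takes 1/3.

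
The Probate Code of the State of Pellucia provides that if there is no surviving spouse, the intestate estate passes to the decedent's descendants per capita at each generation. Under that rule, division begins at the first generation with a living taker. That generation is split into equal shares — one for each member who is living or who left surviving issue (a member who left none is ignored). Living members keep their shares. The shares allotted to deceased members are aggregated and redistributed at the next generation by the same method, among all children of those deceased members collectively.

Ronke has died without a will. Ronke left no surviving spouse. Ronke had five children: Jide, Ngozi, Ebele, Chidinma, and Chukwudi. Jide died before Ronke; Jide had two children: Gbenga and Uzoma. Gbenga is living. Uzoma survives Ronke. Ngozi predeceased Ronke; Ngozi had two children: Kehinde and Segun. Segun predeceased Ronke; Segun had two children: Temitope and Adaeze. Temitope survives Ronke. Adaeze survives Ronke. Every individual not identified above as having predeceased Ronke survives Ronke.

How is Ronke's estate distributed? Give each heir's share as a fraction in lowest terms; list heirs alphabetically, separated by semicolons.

Adaeze 1/20; Chidinma 1/5; Chukwudi 1/5; Ebele 1/5; Gbenga 1/10; Kehinde 1/10; Temitope 1/20; Uzoma 1/10

There is no surviving spouse, so the entire estate passes to Ronke's descendants per capita at each generation.
At generation 1 (Jide, Ngozi, Ebele, Chidinma, Chukwudi) there are 5 shares of (1)/5 = 1/5 each.
Living: Ebele, Chidinma, and Chukwudi — each takes 1/5.
Deceased: Jide and Ngozi. Their combined 2/5 is pooled and carried to generation 2.
At generation 2 (Gbenga, Uzoma, Kehinde, Segun) there are 4 shares of (2/5)/4 = 1/10 each.
Living: Gbenga, Uzoma, and Kehinde — each takes 1/10.
Deceased: Segun. That 1/10 share is carried to generation 3.
At generation 3 (Temitope, Adaeze) there are 2 shares of (1/10)/2 = 1/20 each.
Living: Temitope and Adaeze — each takes 1/20.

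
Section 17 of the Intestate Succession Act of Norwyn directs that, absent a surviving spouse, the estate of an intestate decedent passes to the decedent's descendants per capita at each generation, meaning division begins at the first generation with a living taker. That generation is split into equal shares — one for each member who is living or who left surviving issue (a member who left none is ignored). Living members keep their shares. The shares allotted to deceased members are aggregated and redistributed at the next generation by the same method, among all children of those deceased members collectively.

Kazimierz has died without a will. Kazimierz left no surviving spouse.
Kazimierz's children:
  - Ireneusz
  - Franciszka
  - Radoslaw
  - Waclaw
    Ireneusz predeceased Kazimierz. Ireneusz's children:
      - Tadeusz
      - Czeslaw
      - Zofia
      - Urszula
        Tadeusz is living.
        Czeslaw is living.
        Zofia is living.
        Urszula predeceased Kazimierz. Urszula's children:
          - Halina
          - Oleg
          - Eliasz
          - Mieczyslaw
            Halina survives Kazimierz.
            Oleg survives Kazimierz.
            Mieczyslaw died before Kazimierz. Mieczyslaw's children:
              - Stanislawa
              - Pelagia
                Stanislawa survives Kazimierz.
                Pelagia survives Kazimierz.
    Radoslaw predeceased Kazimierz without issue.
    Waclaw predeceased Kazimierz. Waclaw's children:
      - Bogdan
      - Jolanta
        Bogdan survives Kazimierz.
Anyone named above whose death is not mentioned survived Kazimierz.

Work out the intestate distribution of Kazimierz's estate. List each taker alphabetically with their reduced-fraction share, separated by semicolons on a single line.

Bogdan 1/9; Czeslaw 1/9; Eliasz 1/36; Franciszka 1/3; Halina 1/36; Jolanta 1/9; Oleg 1/36; Pelagia 1/72; Stanislawa 1/72; Tadeusz 1/9; Zofia 1/9

There is no surviving spouse, so the entire estate passes to Kazimierz's descendants per capita at each generation.
At generation 1 (Ireneusz, Franciszka, Waclaw) there are 3 shares of (1)/3 = 1/3 each.
Living: Franciszka — each takes 1/3.
Deceased: Ireneusz and Waclaw. Their combined 2/3 is pooled and carried to generation 2.
At generation 2 (Tadeusz, Czeslaw, Zofia, Urszula, Bogdan, Jolanta) there are 6 shares of (2/3)/6 = 1/9 each.
Living: Tadeusz, Czeslaw, Zofia, Bogdan, and Jolanta — each takes 1/9.
Deceased: Urszula. That 1/9 share is carried to generation 3.
At generation 3 (Halina, Oleg, Eliasz, Mieczyslaw) there are 4 shares of (1/9)/4 = 1/36 each.
Living: Halina, Oleg, and Eliasz — each takes 1/36.
Deceased: Mieczyslaw. That 1/36 share is carried to generation 4.
At generation 4 (Stanislawa, Pelagia) there are 2 shares of (1/36)/2 = 1/72 each.
Living: Stanislawa and Pelagia — each takes 1/72.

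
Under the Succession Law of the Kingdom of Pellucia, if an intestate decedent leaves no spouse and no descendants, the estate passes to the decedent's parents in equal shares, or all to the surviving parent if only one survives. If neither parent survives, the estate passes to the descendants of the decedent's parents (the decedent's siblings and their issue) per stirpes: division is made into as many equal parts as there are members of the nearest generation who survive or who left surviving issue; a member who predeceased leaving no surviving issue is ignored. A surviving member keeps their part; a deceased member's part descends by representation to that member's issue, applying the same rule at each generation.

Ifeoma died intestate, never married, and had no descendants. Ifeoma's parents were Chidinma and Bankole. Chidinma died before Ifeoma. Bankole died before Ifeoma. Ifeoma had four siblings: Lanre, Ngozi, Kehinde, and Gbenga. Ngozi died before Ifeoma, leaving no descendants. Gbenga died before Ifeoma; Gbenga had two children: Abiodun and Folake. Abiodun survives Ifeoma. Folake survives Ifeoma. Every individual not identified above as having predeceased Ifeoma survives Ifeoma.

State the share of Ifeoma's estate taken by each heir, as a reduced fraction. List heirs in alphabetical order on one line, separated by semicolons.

Abiodun 1/6; Folake 1/6; Kehinde 1/3; Lanre 1/3

Neither parent survives and there are no descendants, so the estate passes to Ifeoma's siblings and their issue per stirpes.
Ngozi left no surviving issue, so that branch lapses and is disregarded.
The estate is divided into 3 equal shares of 1/3 among Lanre, Kehinde, Gbenga.
Lanre is living and takes 1/3.
Kehinde is living and takes 1/3.
Gbenga predeceased; the 1/3 allotted to Gbenga's branch passes to Gbenga's issue by representation.
The 1/3 is divided into 2 equal shares of 1/6 among Abiodun, Folake.
Abiodun is living and takes 1/6.
Folake is living and takes 1/6.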